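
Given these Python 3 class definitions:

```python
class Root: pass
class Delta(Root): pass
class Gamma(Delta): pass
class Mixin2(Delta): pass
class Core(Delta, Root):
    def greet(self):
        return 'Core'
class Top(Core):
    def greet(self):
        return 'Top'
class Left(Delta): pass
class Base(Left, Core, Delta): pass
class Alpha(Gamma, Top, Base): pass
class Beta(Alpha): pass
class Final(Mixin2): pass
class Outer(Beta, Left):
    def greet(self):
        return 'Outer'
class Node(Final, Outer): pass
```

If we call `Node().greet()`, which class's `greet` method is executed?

L[Node] = Node + merge(L[Final], L[Outer], [Final Outer])
  take Final:  [Final Mixin2 Delta Root object] + [Outer Beta Alpha Gamma Top Base Left Core Delta Root object] + [Final Outer]
  take Mixin2:  [Mixin2 Delta Root object] + [Outer Beta Alpha Gamma Top Base Left Core Delta Root object] + [Outer]
  take Outer:  [Delta Root object] + [Outer Beta Alpha Gamma Top Base Left Core Delta Root object] + [Outer]
  take Beta:  [Delta Root object] + [Beta Alpha Gamma Top Base Left Core Delta Root object]
  take Alpha:  [Delta Root object] + [Alpha Gamma Top Base Left Core Delta Root object]
  take Gamma:  [Delta Root object] + [Gamma Top Base Left Core Delta Root object]
  take Top:  [Delta Root object] + [Top Base Left Core Delta Root object]
  take Base:  [Delta Root object] + [Base Left Core Delta Root object]
  take Left:  [Delta Root object] + [Left Core Delta Root object]
  take Core:  [Delta Root object] + [Core Delta Root object]
  take Delta:  [Delta Root object] + [Delta Root object]
  take Root:  [Root object] + [Root object]
  take object:  [object] + [object]
MRO: Node Final Mixin2 Outer Beta Alpha Gamma Top Base Left Core Delta Root object
greet is defined in: Core, Outer, Top. First along the MRO is Outer.

Outer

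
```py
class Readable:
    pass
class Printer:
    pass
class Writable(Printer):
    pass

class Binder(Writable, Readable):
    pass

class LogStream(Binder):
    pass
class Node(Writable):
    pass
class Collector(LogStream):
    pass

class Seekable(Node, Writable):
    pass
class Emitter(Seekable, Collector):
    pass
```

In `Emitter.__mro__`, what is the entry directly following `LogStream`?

Binder

L[Emitter] = Emitter + merge(L[Seekable], L[Collector], [Seekable Collector])
  take Seekable:  [Seekable Node Writable Printer object] + [Collector LogStream Binder Writable Printer Readable object] + [Seekable Collector]
  take Node:  [Node Writable Printer object] + [Collector LogStream Binder Writable Printer Readable object] + [Collector]
  take Collector:  [Writable Printer object] + [Collector LogStream Binder Writable Printer Readable object] + [Collector]
  take LogStream:  [Writable Printer object] + [LogStream Binder Writable Printer Readable object]
  take Binder:  [Writable Printer object] + [Binder Writable Printer Readable object]
  take Writable:  [Writable Printer object] + [Writable Printer Readable object]
  take Printer:  [Printer object] + [Printer Readable object]
  take Readable:  [object] + [Readable object]
  take object:  [object] + [object]
MRO: Emitter Seekable Node Collector LogStream Binder Writable Printer Readable object
LogStream is at position 4; next is Binder.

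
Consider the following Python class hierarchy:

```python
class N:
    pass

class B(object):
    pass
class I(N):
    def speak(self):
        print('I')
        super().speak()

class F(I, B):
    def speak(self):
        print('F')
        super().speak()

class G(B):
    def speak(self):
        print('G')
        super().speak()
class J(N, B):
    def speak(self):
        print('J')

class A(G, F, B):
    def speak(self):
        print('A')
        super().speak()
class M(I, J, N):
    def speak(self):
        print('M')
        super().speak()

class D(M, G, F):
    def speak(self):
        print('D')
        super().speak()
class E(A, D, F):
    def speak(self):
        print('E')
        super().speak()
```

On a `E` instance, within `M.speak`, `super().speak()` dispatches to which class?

L[E] = E + merge(L[A], L[D], L[F], [A D F])
  take A:  [A G F I N B object] + [D M G F I J N B object] + [F I N B object] + [A D F]
  take D:  [G F I N B object] + [D M G F I J N B object] + [F I N B object] + [D F]
  take M:  [G F I N B object] + [M G F I J N B object] + [F I N B object] + [F]
  take G:  [G F I N B object] + [G F I J N B object] + [F I N B object] + [F]
  take F:  [F I N B object] + [F I J N B object] + [F I N B object] + [F]
  take I:  [I N B object] + [I J N B object] + [I N B object]
  take J:  [N B object] + [J N B object] + [N B object]
  take N:  [N B object] + [N B object] + [N B object]
  take B:  [B object] + [B object] + [B object]
  take object:  [object] + [object] + [object]
MRO: E A D M G F I J N B object
super() in M.speak on a E instance goes to the class after M in E's MRO: G.

G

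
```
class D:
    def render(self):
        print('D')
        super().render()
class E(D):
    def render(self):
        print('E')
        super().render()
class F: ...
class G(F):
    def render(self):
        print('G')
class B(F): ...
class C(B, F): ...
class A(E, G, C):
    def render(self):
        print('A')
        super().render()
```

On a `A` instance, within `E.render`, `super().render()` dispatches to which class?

L[A] = A + merge(L[E], L[G], L[C], [E G C])
  take E:  [E D object] + [G F object] + [C B F object] + [E G C]
  take D:  [D object] + [G F object] + [C B F object] + [G C]
  take G:  [object] + [G F object] + [C B F object] + [G C]
  take C:  [object] + [F object] + [C B F object] + [C]
  take B:  [object] + [F object] + [B F object]
  take F:  [object] + [F object] + [F object]
  take object:  [object] + [object] + [object]
MRO: A E D G C B F object
super() in E.render on a A instance goes to the class after E in A's MRO: D.

D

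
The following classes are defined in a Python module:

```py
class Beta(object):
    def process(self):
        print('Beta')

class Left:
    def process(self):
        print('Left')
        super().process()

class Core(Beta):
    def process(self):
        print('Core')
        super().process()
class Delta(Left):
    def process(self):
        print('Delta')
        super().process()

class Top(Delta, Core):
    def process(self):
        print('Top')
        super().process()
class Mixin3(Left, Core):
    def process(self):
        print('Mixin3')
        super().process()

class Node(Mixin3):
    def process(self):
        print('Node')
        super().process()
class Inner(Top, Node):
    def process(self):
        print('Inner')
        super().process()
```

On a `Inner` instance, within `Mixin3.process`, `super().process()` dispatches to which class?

Left

L[Inner] = Inner + merge(L[Top], L[Node], [Top Node])
  take Top:  [Top Delta Left Core Beta object] + [Node Mixin3 Left Core Beta object] + [Top Node]
  take Delta:  [Delta Left Core Beta object] + [Node Mixin3 Left Core Beta object] + [Node]
  take Node:  [Left Core Beta object] + [Node Mixin3 Left Core Beta object] + [Node]
  take Mixin3:  [Left Core Beta object] + [Mixin3 Left Core Beta object]
  take Left:  [Left Core Beta object] + [Left Core Beta object]
  take Core:  [Core Beta object] + [Core Beta object]
  take Beta:  [Beta object] + [Beta object]
  take object:  [object] + [object]
MRO: Inner Top Delta Node Mixin3 Left Core Beta object
super() in Mixin3.process on a Inner instance goes to the class after Mixin3 in Inner's MRO: Left.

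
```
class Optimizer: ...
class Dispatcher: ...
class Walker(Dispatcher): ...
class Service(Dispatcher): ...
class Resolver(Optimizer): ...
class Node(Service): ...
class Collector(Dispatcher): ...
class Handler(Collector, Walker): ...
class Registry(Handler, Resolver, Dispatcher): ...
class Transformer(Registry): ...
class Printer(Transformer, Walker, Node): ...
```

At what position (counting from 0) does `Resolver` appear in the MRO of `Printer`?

6

L[Printer] = Printer + merge(L[Transformer], L[Walker], L[Node], [Transformer Walker Node])
  take Transformer:  [Transformer Registry Handler Collector Walker Resolver Dispatcher Optimizer object] + [Walker Dispatcher object] + [Node Service Dispatcher object] + [Transformer Walker Node]
  take Registry:  [Registry Handler Collector Walker Resolver Dispatcher Optimizer object] + [Walker Dispatcher object] + [Node Service Dispatcher object] + [Walker Node]
  take Handler:  [Handler Collector Walker Resolver Dispatcher Optimizer object] + [Walker Dispatcher object] + [Node Service Dispatcher object] + [Walker Node]
  take Collector:  [Collector Walker Resolver Dispatcher Optimizer object] + [Walker Dispatcher object] + [Node Service Dispatcher object] + [Walker Node]
  take Walker:  [Walker Resolver Dispatcher Optimizer object] + [Walker Dispatcher object] + [Node Service Dispatcher object] + [Walker Node]
  take Resolver:  [Resolver Dispatcher Optimizer object] + [Dispatcher object] + [Node Service Dispatcher object] + [Node]
  take Node:  [Dispatcher Optimizer object] + [Dispatcher object] + [Node Service Dispatcher object] + [Node]
  take Service:  [Dispatcher Optimizer object] + [Dispatcher object] + [Service Dispatcher object]
  take Dispatcher:  [Dispatcher Optimizer object] + [Dispatcher object] + [Dispatcher object]
  take Optimizer:  [Optimizer object] + [object] + [object]
  take object:  [object] + [object] + [object]
MRO: Printer Transformer Registry Handler Collector Walker Resolver Node Service Dispatcher Optimizer object
Resolver sits at index 6.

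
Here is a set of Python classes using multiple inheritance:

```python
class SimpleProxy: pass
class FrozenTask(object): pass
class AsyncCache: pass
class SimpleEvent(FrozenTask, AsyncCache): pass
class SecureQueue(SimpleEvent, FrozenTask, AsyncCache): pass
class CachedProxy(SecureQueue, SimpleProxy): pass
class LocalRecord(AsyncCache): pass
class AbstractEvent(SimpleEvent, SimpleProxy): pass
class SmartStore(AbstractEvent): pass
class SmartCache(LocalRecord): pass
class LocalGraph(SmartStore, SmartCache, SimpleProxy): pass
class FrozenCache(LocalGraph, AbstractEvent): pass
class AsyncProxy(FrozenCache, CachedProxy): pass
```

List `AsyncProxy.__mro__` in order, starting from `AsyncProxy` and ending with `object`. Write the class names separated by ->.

L[AsyncProxy] = AsyncProxy + merge(L[FrozenCache], L[CachedProxy], [FrozenCache CachedProxy])
  take FrozenCache:  [FrozenCache LocalGraph SmartStore AbstractEvent SimpleEvent FrozenTask SmartCache LocalRecord AsyncCache SimpleProxy object] + [CachedProxy SecureQueue SimpleEvent FrozenTask AsyncCache SimpleProxy object] + [FrozenCache CachedProxy]
  take LocalGraph:  [LocalGraph SmartStore AbstractEvent SimpleEvent FrozenTask SmartCache LocalRecord AsyncCache SimpleProxy object] + [CachedProxy SecureQueue SimpleEvent FrozenTask AsyncCache SimpleProxy object] + [CachedProxy]
  take SmartStore:  [SmartStore AbstractEvent SimpleEvent FrozenTask SmartCache LocalRecord AsyncCache SimpleProxy object] + [CachedProxy SecureQueue SimpleEvent FrozenTask AsyncCache SimpleProxy object] + [CachedProxy]
  take AbstractEvent:  [AbstractEvent SimpleEvent FrozenTask SmartCache LocalRecord AsyncCache SimpleProxy object] + [CachedProxy SecureQueue SimpleEvent FrozenTask AsyncCache SimpleProxy object] + [CachedProxy]
  take CachedProxy:  [SimpleEvent FrozenTask SmartCache LocalRecord AsyncCache SimpleProxy object] + [CachedProxy SecureQueue SimpleEvent FrozenTask AsyncCache SimpleProxy object] + [CachedProxy]
  take SecureQueue:  [SimpleEvent FrozenTask SmartCache LocalRecord AsyncCache SimpleProxy object] + [SecureQueue SimpleEvent FrozenTask AsyncCache SimpleProxy object]
  take SimpleEvent:  [SimpleEvent FrozenTask SmartCache LocalRecord AsyncCache SimpleProxy object] + [SimpleEvent FrozenTask AsyncCache SimpleProxy object]
  take FrozenTask:  [FrozenTask SmartCache LocalRecord AsyncCache SimpleProxy object] + [FrozenTask AsyncCache SimpleProxy object]
  take SmartCache:  [SmartCache LocalRecord AsyncCache SimpleProxy object] + [AsyncCache SimpleProxy object]
  take LocalRecord:  [LocalRecord AsyncCache SimpleProxy object] + [AsyncCache SimpleProxy object]
  take AsyncCache:  [AsyncCache SimpleProxy object] + [AsyncCache SimpleProxy object]
  take SimpleProxy:  [SimpleProxy object] + [SimpleProxy object]
  take object:  [object] + [object]

AsyncProxy -> FrozenCache -> LocalGraph -> SmartStore -> AbstractEvent -> CachedProxy -> SecureQueue -> SimpleEvent -> FrozenTask -> SmartCache -> LocalRecord -> AsyncCache -> SimpleProxy -> object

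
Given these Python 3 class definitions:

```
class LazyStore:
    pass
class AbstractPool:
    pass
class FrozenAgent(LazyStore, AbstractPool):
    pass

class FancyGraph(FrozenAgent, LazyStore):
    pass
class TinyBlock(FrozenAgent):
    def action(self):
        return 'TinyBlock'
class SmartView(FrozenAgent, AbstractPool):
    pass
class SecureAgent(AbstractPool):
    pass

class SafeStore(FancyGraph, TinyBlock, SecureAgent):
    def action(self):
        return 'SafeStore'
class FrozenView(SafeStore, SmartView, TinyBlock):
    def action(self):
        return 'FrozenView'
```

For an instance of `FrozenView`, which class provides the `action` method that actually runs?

FrozenView

L[FrozenView] = FrozenView + merge(L[SafeStore], L[SmartView], L[TinyBlock], [SafeStore SmartView TinyBlock])
  take SafeStore:  [SafeStore FancyGraph TinyBlock FrozenAgent LazyStore SecureAgent AbstractPool object] + [SmartView FrozenAgent LazyStore AbstractPool object] + [TinyBlock FrozenAgent LazyStore AbstractPool object] + [SafeStore SmartView TinyBlock]
  take FancyGraph:  [FancyGraph TinyBlock FrozenAgent LazyStore SecureAgent AbstractPool object] + [SmartView FrozenAgent LazyStore AbstractPool object] + [TinyBlock FrozenAgent LazyStore AbstractPool object] + [SmartView TinyBlock]
  take SmartView:  [TinyBlock FrozenAgent LazyStore SecureAgent AbstractPool object] + [SmartView FrozenAgent LazyStore AbstractPool object] + [TinyBlock FrozenAgent LazyStore AbstractPool object] + [SmartView TinyBlock]
  take TinyBlock:  [TinyBlock FrozenAgent LazyStore SecureAgent AbstractPool object] + [FrozenAgent LazyStore AbstractPool object] + [TinyBlock FrozenAgent LazyStore AbstractPool object] + [TinyBlock]
  take FrozenAgent:  [FrozenAgent LazyStore SecureAgent AbstractPool object] + [FrozenAgent LazyStore AbstractPool object] + [FrozenAgent LazyStore AbstractPool object]
  take LazyStore:  [LazyStore SecureAgent AbstractPool object] + [LazyStore AbstractPool object] + [LazyStore AbstractPool object]
  take SecureAgent:  [SecureAgent AbstractPool object] + [AbstractPool object] + [AbstractPool object]
  take AbstractPool:  [AbstractPool object] + [AbstractPool object] + [AbstractPool object]
  take object:  [object] + [object] + [object]
MRO: FrozenView SafeStore FancyGraph SmartView TinyBlock FrozenAgent LazyStore SecureAgent AbstractPool object
action is defined in: FrozenView, SafeStore, TinyBlock. First along the MRO is FrozenView.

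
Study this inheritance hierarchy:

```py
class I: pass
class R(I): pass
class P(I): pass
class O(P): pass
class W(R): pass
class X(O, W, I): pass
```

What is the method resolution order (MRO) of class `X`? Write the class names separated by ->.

L[X] = X + merge(L[O], L[W], L[I], [O W I])
  take O:  [O P I object] + [W R I object] + [I object] + [O W I]
  take P:  [P I object] + [W R I object] + [I object] + [W I]
  take W:  [I object] + [W R I object] + [I object] + [W I]
  take R:  [I object] + [R I object] + [I object] + [I]
  take I:  [I object] + [I object] + [I object] + [I]
  take object:  [object] + [object] + [object]

X -> O -> P -> W -> R -> I -> object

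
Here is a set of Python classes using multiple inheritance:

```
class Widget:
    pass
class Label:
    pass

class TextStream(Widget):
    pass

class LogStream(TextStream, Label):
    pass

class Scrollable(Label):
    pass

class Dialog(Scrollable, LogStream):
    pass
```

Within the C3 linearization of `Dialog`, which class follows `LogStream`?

L[Dialog] = Dialog + merge(L[Scrollable], L[LogStream], [Scrollable LogStream])
  take Scrollable:  [Scrollable Label object] + [LogStream TextStream Widget Label object] + [Scrollable LogStream]
  take LogStream:  [Label object] + [LogStream TextStream Widget Label object] + [LogStream]
  take TextStream:  [Label object] + [TextStream Widget Label object]
  take Widget:  [Label object] + [Widget Label object]
  take Label:  [Label object] + [Label object]
  take object:  [object] + [object]
MRO: Dialog Scrollable LogStream TextStream Widget Label object
LogStream is at position 2; next is TextStream.

TextStream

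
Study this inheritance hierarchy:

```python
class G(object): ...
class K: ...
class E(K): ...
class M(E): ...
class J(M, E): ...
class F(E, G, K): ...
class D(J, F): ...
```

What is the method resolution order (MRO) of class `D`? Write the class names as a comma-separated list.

L[D] = D + merge(L[J], L[F], [J F])
  take J:  [J M E K object] + [F E G K object] + [J F]
  take M:  [M E K object] + [F E G K object] + [F]
  take F:  [E K object] + [F E G K object] + [F]
  take E:  [E K object] + [E G K object]
  take G:  [K object] + [G K object]
  take K:  [K object] + [K object]
  take object:  [object] + [object]

D, J, M, F, E, G, K, object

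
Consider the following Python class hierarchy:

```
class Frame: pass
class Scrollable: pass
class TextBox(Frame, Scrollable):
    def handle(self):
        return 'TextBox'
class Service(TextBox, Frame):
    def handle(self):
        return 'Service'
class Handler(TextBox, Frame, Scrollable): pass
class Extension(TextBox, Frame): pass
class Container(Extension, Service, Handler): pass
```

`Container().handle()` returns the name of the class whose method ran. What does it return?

Service

L[Container] = Container + merge(L[Extension], L[Service], L[Handler], [Extension Service Handler])
  take Extension:  [Extension TextBox Frame Scrollable object] + [Service TextBox Frame Scrollable object] + [Handler TextBox Frame Scrollable object] + [Extension Service Handler]
  take Service:  [TextBox Frame Scrollable object] + [Service TextBox Frame Scrollable object] + [Handler TextBox Frame Scrollable object] + [Service Handler]
  take Handler:  [TextBox Frame Scrollable object] + [TextBox Frame Scrollable object] + [Handler TextBox Frame Scrollable object] + [Handler]
  take TextBox:  [TextBox Frame Scrollable object] + [TextBox Frame Scrollable object] + [TextBox Frame Scrollable object]
  take Frame:  [Frame Scrollable object] + [Frame Scrollable object] + [Frame Scrollable object]
  take Scrollable:  [Scrollable object] + [Scrollable object] + [Scrollable object]
  take object:  [object] + [object] + [object]
MRO: Container Extension Service Handler TextBox Frame Scrollable object
handle is defined in: Service, TextBox. First along the MRO is Service.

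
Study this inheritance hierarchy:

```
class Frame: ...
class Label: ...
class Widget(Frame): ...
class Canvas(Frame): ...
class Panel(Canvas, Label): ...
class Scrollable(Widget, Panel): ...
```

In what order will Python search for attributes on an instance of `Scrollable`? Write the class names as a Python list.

[Scrollable, Widget, Panel, Canvas, Frame, Label, object]

L[Scrollable] = Scrollable + merge(L[Widget], L[Panel], [Widget Panel])
  take Widget:  [Widget Frame object] + [Panel Canvas Frame Label object] + [Widget Panel]
  take Panel:  [Frame object] + [Panel Canvas Frame Label object] + [Panel]
  take Canvas:  [Frame object] + [Canvas Frame Label object]
  take Frame:  [Frame object] + [Frame Label object]
  take Label:  [object] + [Label object]
  take object:  [object] + [object]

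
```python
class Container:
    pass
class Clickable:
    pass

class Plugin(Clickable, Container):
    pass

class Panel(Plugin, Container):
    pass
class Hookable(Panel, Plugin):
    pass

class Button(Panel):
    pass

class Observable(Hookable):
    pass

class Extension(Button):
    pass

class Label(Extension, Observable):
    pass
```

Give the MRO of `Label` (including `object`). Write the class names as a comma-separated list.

L[Label] = Label + merge(L[Extension], L[Observable], [Extension Observable])
  take Extension:  [Extension Button Panel Plugin Clickable Container object] + [Observable Hookable Panel Plugin Clickable Container object] + [Extension Observable]
  take Button:  [Button Panel Plugin Clickable Container object] + [Observable Hookable Panel Plugin Clickable Container object] + [Observable]
  take Observable:  [Panel Plugin Clickable Container object] + [Observable Hookable Panel Plugin Clickable Container object] + [Observable]
  take Hookable:  [Panel Plugin Clickable Container object] + [Hookable Panel Plugin Clickable Container object]
  take Panel:  [Panel Plugin Clickable Container object] + [Panel Plugin Clickable Container object]
  take Plugin:  [Plugin Clickable Container object] + [Plugin Clickable Container object]
  take Clickable:  [Clickable Container object] + [Clickable Container object]
  take Container:  [Container object] + [Container object]
  take object:  [object] + [object]

Label, Extension, Button, Observable, Hookable, Panel, Plugin, Clickable, Container, object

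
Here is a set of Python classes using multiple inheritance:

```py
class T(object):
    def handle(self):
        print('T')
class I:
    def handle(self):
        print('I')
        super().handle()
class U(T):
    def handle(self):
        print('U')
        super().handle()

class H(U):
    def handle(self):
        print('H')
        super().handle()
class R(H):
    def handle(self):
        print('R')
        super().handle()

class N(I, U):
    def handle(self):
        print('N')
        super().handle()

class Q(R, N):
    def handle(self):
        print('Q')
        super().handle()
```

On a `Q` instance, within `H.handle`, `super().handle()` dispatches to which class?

N

L[Q] = Q + merge(L[R], L[N], [R N])
  take R:  [R H U T object] + [N I U T object] + [R N]
  take H:  [H U T object] + [N I U T object] + [N]
  take N:  [U T object] + [N I U T object] + [N]
  take I:  [U T object] + [I U T object]
  take U:  [U T object] + [U T object]
  take T:  [T object] + [T object]
  take object:  [object] + [object]
MRO: Q R H N I U T object
super() in H.handle on a Q instance goes to the class after H in Q's MRO: N.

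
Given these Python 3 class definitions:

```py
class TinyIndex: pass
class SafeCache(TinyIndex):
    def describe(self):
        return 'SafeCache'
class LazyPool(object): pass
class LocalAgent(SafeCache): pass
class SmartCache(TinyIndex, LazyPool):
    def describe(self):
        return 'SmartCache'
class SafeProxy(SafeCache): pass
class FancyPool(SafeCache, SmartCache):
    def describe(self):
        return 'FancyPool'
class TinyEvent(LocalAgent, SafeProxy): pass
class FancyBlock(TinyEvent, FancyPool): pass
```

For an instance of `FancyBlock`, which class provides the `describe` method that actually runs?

L[FancyBlock] = FancyBlock + merge(L[TinyEvent], L[FancyPool], [TinyEvent FancyPool])
  take TinyEvent:  [TinyEvent LocalAgent SafeProxy SafeCache TinyIndex object] + [FancyPool SafeCache SmartCache TinyIndex LazyPool object] + [TinyEvent FancyPool]
  take LocalAgent:  [LocalAgent SafeProxy SafeCache TinyIndex object] + [FancyPool SafeCache SmartCache TinyIndex LazyPool object] + [FancyPool]
  take SafeProxy:  [SafeProxy SafeCache TinyIndex object] + [FancyPool SafeCache SmartCache TinyIndex LazyPool object] + [FancyPool]
  take FancyPool:  [SafeCache TinyIndex object] + [FancyPool SafeCache SmartCache TinyIndex LazyPool object] + [FancyPool]
  take SafeCache:  [SafeCache TinyIndex object] + [SafeCache SmartCache TinyIndex LazyPool object]
  take SmartCache:  [TinyIndex object] + [SmartCache TinyIndex LazyPool object]
  take TinyIndex:  [TinyIndex object] + [TinyIndex LazyPool object]
  take LazyPool:  [object] + [LazyPool object]
  take object:  [object] + [object]
MRO: FancyBlock TinyEvent LocalAgent SafeProxy FancyPool SafeCache SmartCache TinyIndex LazyPool object
describe is defined in: FancyPool, SafeCache, SmartCache. First along the MRO is FancyPool.

FancyPool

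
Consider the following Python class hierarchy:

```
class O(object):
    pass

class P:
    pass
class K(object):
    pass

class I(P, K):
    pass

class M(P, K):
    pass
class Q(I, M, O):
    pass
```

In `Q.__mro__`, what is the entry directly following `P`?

K

L[Q] = Q + merge(L[I], L[M], L[O], [I M O])
  take I:  [I P K object] + [M P K object] + [O object] + [I M O]
  take M:  [P K object] + [M P K object] + [O object] + [M O]
  take P:  [P K object] + [P K object] + [O object] + [O]
  take K:  [K object] + [K object] + [O object] + [O]
  take O:  [object] + [object] + [O object] + [O]
  take object:  [object] + [object] + [object]
MRO: Q I M P K O object
P is at position 3; next is K.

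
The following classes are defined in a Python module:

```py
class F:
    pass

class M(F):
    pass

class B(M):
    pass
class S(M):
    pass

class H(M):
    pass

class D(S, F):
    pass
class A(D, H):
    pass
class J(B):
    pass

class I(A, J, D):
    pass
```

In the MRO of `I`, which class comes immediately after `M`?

F

L[I] = I + merge(L[A], L[J], L[D], [A J D])
  take A:  [A D S H M F object] + [J B M F object] + [D S M F object] + [A J D]
  take J:  [D S H M F object] + [J B M F object] + [D S M F object] + [J D]
  take D:  [D S H M F object] + [B M F object] + [D S M F object] + [D]
  take S:  [S H M F object] + [B M F object] + [S M F object]
  take H:  [H M F object] + [B M F object] + [M F object]
  take B:  [M F object] + [B M F object] + [M F object]
  take M:  [M F object] + [M F object] + [M F object]
  take F:  [F object] + [F object] + [F object]
  take object:  [object] + [object] + [object]
MRO: I A J D S H B M F object
M is at position 7; next is F.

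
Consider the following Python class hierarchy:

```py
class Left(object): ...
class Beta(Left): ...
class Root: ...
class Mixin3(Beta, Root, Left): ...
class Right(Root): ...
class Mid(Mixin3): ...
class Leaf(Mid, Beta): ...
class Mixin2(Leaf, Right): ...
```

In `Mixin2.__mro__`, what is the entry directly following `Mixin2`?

Leaf

L[Mixin2] = Mixin2 + merge(L[Leaf], L[Right], [Leaf Right])
  take Leaf:  [Leaf Mid Mixin3 Beta Root Left object] + [Right Root object] + [Leaf Right]
  take Mid:  [Mid Mixin3 Beta Root Left object] + [Right Root object] + [Right]
  take Mixin3:  [Mixin3 Beta Root Left object] + [Right Root object] + [Right]
  take Beta:  [Beta Root Left object] + [Right Root object] + [Right]
  take Right:  [Root Left object] + [Right Root object] + [Right]
  take Root:  [Root Left object] + [Root object]
  take Left:  [Left object] + [object]
  take object:  [object] + [object]
MRO: Mixin2 Leaf Mid Mixin3 Beta Right Root Left object
Mixin2 is at position 0; next is Leaf.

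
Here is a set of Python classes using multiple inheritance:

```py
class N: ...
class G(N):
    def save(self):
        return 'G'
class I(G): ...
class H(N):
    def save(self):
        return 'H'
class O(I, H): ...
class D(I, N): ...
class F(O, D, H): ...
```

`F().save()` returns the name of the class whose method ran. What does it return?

G

L[F] = F + merge(L[O], L[D], L[H], [O D H])
  take O:  [O I G H N object] + [D I G N object] + [H N object] + [O D H]
  take D:  [I G H N object] + [D I G N object] + [H N object] + [D H]
  take I:  [I G H N object] + [I G N object] + [H N object] + [H]
  take G:  [G H N object] + [G N object] + [H N object] + [H]
  take H:  [H N object] + [N object] + [H N object] + [H]
  take N:  [N object] + [N object] + [N object]
  take object:  [object] + [object] + [object]
MRO: F O D I G H N object
save is defined in: G, H. First along the MRO is G.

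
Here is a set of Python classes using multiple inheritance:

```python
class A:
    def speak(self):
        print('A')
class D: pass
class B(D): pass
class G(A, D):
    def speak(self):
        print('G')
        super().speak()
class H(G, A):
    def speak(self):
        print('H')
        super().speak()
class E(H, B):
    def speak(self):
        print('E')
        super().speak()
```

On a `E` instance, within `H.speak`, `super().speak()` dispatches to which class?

L[E] = E + merge(L[H], L[B], [H B])
  take H:  [H G A D object] + [B D object] + [H B]
  take G:  [G A D object] + [B D object] + [B]
  take A:  [A D object] + [B D object] + [B]
  take B:  [D object] + [B D object] + [B]
  take D:  [D object] + [D object]
  take object:  [object] + [object]
MRO: E H G A B D object
super() in H.speak on a E instance goes to the class after H in E's MRO: G.

G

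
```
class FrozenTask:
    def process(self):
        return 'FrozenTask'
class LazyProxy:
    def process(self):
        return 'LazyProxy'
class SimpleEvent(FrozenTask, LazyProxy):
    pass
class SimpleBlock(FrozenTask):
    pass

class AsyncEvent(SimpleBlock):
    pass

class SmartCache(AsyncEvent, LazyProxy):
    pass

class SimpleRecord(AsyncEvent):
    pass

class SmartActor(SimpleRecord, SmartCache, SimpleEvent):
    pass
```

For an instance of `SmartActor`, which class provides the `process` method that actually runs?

FrozenTask

L[SmartActor] = SmartActor + merge(L[SimpleRecord], L[SmartCache], L[SimpleEvent], [SimpleRecord SmartCache SimpleEvent])
  take SimpleRecord:  [SimpleRecord AsyncEvent SimpleBlock FrozenTask object] + [SmartCache AsyncEvent SimpleBlock FrozenTask LazyProxy object] + [SimpleEvent FrozenTask LazyProxy object] + [SimpleRecord SmartCache SimpleEvent]
  take SmartCache:  [AsyncEvent SimpleBlock FrozenTask object] + [SmartCache AsyncEvent SimpleBlock FrozenTask LazyProxy object] + [SimpleEvent FrozenTask LazyProxy object] + [SmartCache SimpleEvent]
  take AsyncEvent:  [AsyncEvent SimpleBlock FrozenTask object] + [AsyncEvent SimpleBlock FrozenTask LazyProxy object] + [SimpleEvent FrozenTask LazyProxy object] + [SimpleEvent]
  take SimpleBlock:  [SimpleBlock FrozenTask object] + [SimpleBlock FrozenTask LazyProxy object] + [SimpleEvent FrozenTask LazyProxy object] + [SimpleEvent]
  take SimpleEvent:  [FrozenTask object] + [FrozenTask LazyProxy object] + [SimpleEvent FrozenTask LazyProxy object] + [SimpleEvent]
  take FrozenTask:  [FrozenTask object] + [FrozenTask LazyProxy object] + [FrozenTask LazyProxy object]
  take LazyProxy:  [object] + [LazyProxy object] + [LazyProxy object]
  take object:  [object] + [object] + [object]
MRO: SmartActor SimpleRecord SmartCache AsyncEvent SimpleBlock SimpleEvent FrozenTask LazyProxy object
process is defined in: FrozenTask, LazyProxy. First along the MRO is FrozenTask.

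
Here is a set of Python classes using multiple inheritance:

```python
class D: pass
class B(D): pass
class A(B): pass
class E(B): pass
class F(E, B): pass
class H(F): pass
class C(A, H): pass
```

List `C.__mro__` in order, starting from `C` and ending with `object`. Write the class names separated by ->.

C -> A -> H -> F -> E -> B -> D -> object

L[C] = C + merge(L[A], L[H], [A H])
  take A:  [A B D object] + [H F E B D object] + [A H]
  take H:  [B D object] + [H F E B D object] + [H]
  take F:  [B D object] + [F E B D object]
  take E:  [B D object] + [E B D object]
  take B:  [B D object] + [B D object]
  take D:  [D object] + [D object]
  take object:  [object] + [object]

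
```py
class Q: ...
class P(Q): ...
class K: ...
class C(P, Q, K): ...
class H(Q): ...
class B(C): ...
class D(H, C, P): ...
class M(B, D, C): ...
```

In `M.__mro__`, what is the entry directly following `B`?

D

L[M] = M + merge(L[B], L[D], L[C], [B D C])
  take B:  [B C P Q K object] + [D H C P Q K object] + [C P Q K object] + [B D C]
  take D:  [C P Q K object] + [D H C P Q K object] + [C P Q K object] + [D C]
  take H:  [C P Q K object] + [H C P Q K object] + [C P Q K object] + [C]
  take C:  [C P Q K object] + [C P Q K object] + [C P Q K object] + [C]
  take P:  [P Q K object] + [P Q K object] + [P Q K object]
  take Q:  [Q K object] + [Q K object] + [Q K object]
  take K:  [K object] + [K object] + [K object]
  take object:  [object] + [object] + [object]
MRO: M B D H C P Q K object
B is at position 1; next is D.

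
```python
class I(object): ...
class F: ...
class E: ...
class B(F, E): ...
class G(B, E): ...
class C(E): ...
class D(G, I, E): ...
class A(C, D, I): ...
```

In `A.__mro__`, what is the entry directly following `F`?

L[A] = A + merge(L[C], L[D], L[I], [C D I])
  take C:  [C E object] + [D G B F I E object] + [I object] + [C D I]
  take D:  [E object] + [D G B F I E object] + [I object] + [D I]
  take G:  [E object] + [G B F I E object] + [I object] + [I]
  take B:  [E object] + [B F I E object] + [I object] + [I]
  take F:  [E object] + [F I E object] + [I object] + [I]
  take I:  [E object] + [I E object] + [I object] + [I]
  take E:  [E object] + [E object] + [object]
  take object:  [object] + [object] + [object]
MRO: A C D G B F I E object
F is at position 5; next is I.

I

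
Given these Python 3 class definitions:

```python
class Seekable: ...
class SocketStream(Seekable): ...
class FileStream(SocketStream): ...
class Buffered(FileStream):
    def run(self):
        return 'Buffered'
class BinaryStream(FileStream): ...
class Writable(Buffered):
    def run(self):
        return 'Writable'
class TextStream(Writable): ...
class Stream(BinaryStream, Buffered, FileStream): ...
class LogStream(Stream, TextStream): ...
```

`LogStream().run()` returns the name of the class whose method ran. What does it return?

Writable

L[LogStream] = LogStream + merge(L[Stream], L[TextStream], [Stream TextStream])
  take Stream:  [Stream BinaryStream Buffered FileStream SocketStream Seekable object] + [TextStream Writable Buffered FileStream SocketStream Seekable object] + [Stream TextStream]
  take BinaryStream:  [BinaryStream Buffered FileStream SocketStream Seekable object] + [TextStream Writable Buffered FileStream SocketStream Seekable object] + [TextStream]
  take TextStream:  [Buffered FileStream SocketStream Seekable object] + [TextStream Writable Buffered FileStream SocketStream Seekable object] + [TextStream]
  take Writable:  [Buffered FileStream SocketStream Seekable object] + [Writable Buffered FileStream SocketStream Seekable object]
  take Buffered:  [Buffered FileStream SocketStream Seekable object] + [Buffered FileStream SocketStream Seekable object]
  take FileStream:  [FileStream SocketStream Seekable object] + [FileStream SocketStream Seekable object]
  take SocketStream:  [SocketStream Seekable object] + [SocketStream Seekable object]
  take Seekable:  [Seekable object] + [Seekable object]
  take object:  [object] + [object]
MRO: LogStream Stream BinaryStream TextStream Writable Buffered FileStream SocketStream Seekable object
run is defined in: Buffered, Writable. First along the MRO is Writable.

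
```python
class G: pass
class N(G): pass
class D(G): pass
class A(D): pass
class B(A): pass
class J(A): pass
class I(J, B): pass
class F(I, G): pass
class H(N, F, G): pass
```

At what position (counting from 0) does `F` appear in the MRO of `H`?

L[H] = H + merge(L[N], L[F], L[G], [N F G])
  take N:  [N G object] + [F I J B A D G object] + [G object] + [N F G]
  take F:  [G object] + [F I J B A D G object] + [G object] + [F G]
  take I:  [G object] + [I J B A D G object] + [G object] + [G]
  take J:  [G object] + [J B A D G object] + [G object] + [G]
  take B:  [G object] + [B A D G object] + [G object] + [G]
  take A:  [G object] + [A D G object] + [G object] + [G]
  take D:  [G object] + [D G object] + [G object] + [G]
  take G:  [G object] + [G object] + [G object] + [G]
  take object:  [object] + [object] + [object]
MRO: H N F I J B A D G object
F sits at index 2.

2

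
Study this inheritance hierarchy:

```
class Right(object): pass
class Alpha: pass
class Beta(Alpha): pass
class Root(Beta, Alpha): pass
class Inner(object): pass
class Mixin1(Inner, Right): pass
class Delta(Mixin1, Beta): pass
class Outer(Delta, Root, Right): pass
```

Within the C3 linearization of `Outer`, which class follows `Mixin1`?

Inner

L[Outer] = Outer + merge(L[Delta], L[Root], L[Right], [Delta Root Right])
  take Delta:  [Delta Mixin1 Inner Right Beta Alpha object] + [Root Beta Alpha object] + [Right object] + [Delta Root Right]
  take Mixin1:  [Mixin1 Inner Right Beta Alpha object] + [Root Beta Alpha object] + [Right object] + [Root Right]
  take Inner:  [Inner Right Beta Alpha object] + [Root Beta Alpha object] + [Right object] + [Root Right]
  take Root:  [Right Beta Alpha object] + [Root Beta Alpha object] + [Right object] + [Root Right]
  take Right:  [Right Beta Alpha object] + [Beta Alpha object] + [Right object] + [Right]
  take Beta:  [Beta Alpha object] + [Beta Alpha object] + [object]
  take Alpha:  [Alpha object] + [Alpha object] + [object]
  take object:  [object] + [object] + [object]
MRO: Outer Delta Mixin1 Inner Root Right Beta Alpha object
Mixin1 is at position 2; next is Inner.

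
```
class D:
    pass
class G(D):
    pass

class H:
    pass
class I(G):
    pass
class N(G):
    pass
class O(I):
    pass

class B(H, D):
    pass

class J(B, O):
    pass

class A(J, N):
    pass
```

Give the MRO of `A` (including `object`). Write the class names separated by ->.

L[A] = A + merge(L[J], L[N], [J N])
  take J:  [J B H O I G D object] + [N G D object] + [J N]
  take B:  [B H O I G D object] + [N G D object] + [N]
  take H:  [H O I G D object] + [N G D object] + [N]
  take O:  [O I G D object] + [N G D object] + [N]
  take I:  [I G D object] + [N G D object] + [N]
  take N:  [G D object] + [N G D object] + [N]
  take G:  [G D object] + [G D object]
  take D:  [D object] + [D object]
  take object:  [object] + [object]

A -> J -> B -> H -> O -> I -> N -> G -> D -> object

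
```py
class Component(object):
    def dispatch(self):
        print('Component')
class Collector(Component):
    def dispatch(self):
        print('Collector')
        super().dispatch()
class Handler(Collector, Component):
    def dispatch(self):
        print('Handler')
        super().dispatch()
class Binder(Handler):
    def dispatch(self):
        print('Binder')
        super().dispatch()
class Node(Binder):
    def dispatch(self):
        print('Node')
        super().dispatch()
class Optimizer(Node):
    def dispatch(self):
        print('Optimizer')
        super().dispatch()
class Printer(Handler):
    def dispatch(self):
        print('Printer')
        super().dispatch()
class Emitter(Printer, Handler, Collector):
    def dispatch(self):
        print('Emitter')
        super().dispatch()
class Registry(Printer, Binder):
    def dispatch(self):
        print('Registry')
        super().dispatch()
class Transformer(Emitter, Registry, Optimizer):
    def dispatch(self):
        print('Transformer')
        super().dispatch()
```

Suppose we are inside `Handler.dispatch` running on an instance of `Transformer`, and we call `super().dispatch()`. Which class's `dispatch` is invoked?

L[Transformer] = Transformer + merge(L[Emitter], L[Registry], L[Optimizer], [Emitter Registry Optimizer])
  take Emitter:  [Emitter Printer Handler Collector Component object] + [Registry Printer Binder Handler Collector Component object] + [Optimizer Node Binder Handler Collector Component object] + [Emitter Registry Optimizer]
  take Registry:  [Printer Handler Collector Component object] + [Registry Printer Binder Handler Collector Component object] + [Optimizer Node Binder Handler Collector Component object] + [Registry Optimizer]
  take Printer:  [Printer Handler Collector Component object] + [Printer Binder Handler Collector Component object] + [Optimizer Node Binder Handler Collector Component object] + [Optimizer]
  take Optimizer:  [Handler Collector Component object] + [Binder Handler Collector Component object] + [Optimizer Node Binder Handler Collector Component object] + [Optimizer]
  take Node:  [Handler Collector Component object] + [Binder Handler Collector Component object] + [Node Binder Handler Collector Component object]
  take Binder:  [Handler Collector Component object] + [Binder Handler Collector Component object] + [Binder Handler Collector Component object]
  take Handler:  [Handler Collector Component object] + [Handler Collector Component object] + [Handler Collector Component object]
  take Collector:  [Collector Component object] + [Collector Component object] + [Collector Component object]
  take Component:  [Component object] + [Component object] + [Component object]
  take object:  [object] + [object] + [object]
MRO: Transformer Emitter Registry Printer Optimizer Node Binder Handler Collector Component object
super() in Handler.dispatch on a Transformer instance goes to the class after Handler in Transformer's MRO: Collector.

Collector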